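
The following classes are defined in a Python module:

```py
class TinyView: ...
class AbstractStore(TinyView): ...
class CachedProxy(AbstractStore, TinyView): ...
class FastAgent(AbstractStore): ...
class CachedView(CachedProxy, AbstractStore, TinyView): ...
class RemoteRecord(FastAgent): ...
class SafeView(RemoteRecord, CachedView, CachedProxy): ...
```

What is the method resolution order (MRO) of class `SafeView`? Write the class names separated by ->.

L[SafeView] = SafeView + merge(L[RemoteRecord], L[CachedView], L[CachedProxy], [RemoteRecord CachedView CachedProxy])
  take RemoteRecord:  [RemoteRecord FastAgent AbstractStore TinyView object] + [CachedView CachedProxy AbstractStore TinyView object] + [CachedProxy AbstractStore TinyView object] + [RemoteRecord CachedView CachedProxy]
  take FastAgent:  [FastAgent AbstractStore TinyView object] + [CachedView CachedProxy AbstractStore TinyView object] + [CachedProxy AbstractStore TinyView object] + [CachedView CachedProxy]
  take CachedView:  [AbstractStore TinyView object] + [CachedView CachedProxy AbstractStore TinyView object] + [CachedProxy AbstractStore TinyView object] + [CachedView CachedProxy]
  take CachedProxy:  [AbstractStore TinyView object] + [CachedProxy AbstractStore TinyView object] + [CachedProxy AbstractStore TinyView object] + [CachedProxy]
  take AbstractStore:  [AbstractStore TinyView object] + [AbstractStore TinyView object] + [AbstractStore TinyView object]
  take TinyView:  [TinyView object] + [TinyView object] + [TinyView object]
  take object:  [object] + [object] + [object]

SafeView -> RemoteRecord -> FastAgent -> CachedView -> CachedProxy -> AbstractStore -> TinyView -> object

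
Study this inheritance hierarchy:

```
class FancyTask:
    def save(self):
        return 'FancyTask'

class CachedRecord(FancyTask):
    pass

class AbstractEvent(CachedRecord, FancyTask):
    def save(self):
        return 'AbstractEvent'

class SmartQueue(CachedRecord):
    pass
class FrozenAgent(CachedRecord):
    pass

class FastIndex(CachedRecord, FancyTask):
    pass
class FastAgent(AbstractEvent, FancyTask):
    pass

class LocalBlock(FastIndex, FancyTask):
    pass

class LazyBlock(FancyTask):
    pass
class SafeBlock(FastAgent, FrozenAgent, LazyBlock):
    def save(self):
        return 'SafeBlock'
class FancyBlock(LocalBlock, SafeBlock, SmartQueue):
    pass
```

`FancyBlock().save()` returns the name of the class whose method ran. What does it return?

L[FancyBlock] = FancyBlock + merge(L[LocalBlock], L[SafeBlock], L[SmartQueue], [LocalBlock SafeBlock SmartQueue])
  take LocalBlock:  [LocalBlock FastIndex CachedRecord FancyTask object] + [SafeBlock FastAgent AbstractEvent FrozenAgent CachedRecord LazyBlock FancyTask object] + [SmartQueue CachedRecord FancyTask object] + [LocalBlock SafeBlock SmartQueue]
  take FastIndex:  [FastIndex CachedRecord FancyTask object] + [SafeBlock FastAgent AbstractEvent FrozenAgent CachedRecord LazyBlock FancyTask object] + [SmartQueue CachedRecord FancyTask object] + [SafeBlock SmartQueue]
  take SafeBlock:  [CachedRecord FancyTask object] + [SafeBlock FastAgent AbstractEvent FrozenAgent CachedRecord LazyBlock FancyTask object] + [SmartQueue CachedRecord FancyTask object] + [SafeBlock SmartQueue]
  take FastAgent:  [CachedRecord FancyTask object] + [FastAgent AbstractEvent FrozenAgent CachedRecord LazyBlock FancyTask object] + [SmartQueue CachedRecord FancyTask object] + [SmartQueue]
  take AbstractEvent:  [CachedRecord FancyTask object] + [AbstractEvent FrozenAgent CachedRecord LazyBlock FancyTask object] + [SmartQueue CachedRecord FancyTask object] + [SmartQueue]
  take FrozenAgent:  [CachedRecord FancyTask object] + [FrozenAgent CachedRecord LazyBlock FancyTask object] + [SmartQueue CachedRecord FancyTask object] + [SmartQueue]
  take SmartQueue:  [CachedRecord FancyTask object] + [CachedRecord LazyBlock FancyTask object] + [SmartQueue CachedRecord FancyTask object] + [SmartQueue]
  take CachedRecord:  [CachedRecord FancyTask object] + [CachedRecord LazyBlock FancyTask object] + [CachedRecord FancyTask object]
  take LazyBlock:  [FancyTask object] + [LazyBlock FancyTask object] + [FancyTask object]
  take FancyTask:  [FancyTask object] + [FancyTask object] + [FancyTask object]
  take object:  [object] + [object] + [object]
MRO: FancyBlock LocalBlock FastIndex SafeBlock FastAgent AbstractEvent FrozenAgent SmartQueue CachedRecord LazyBlock FancyTask object
save is defined in: AbstractEvent, FancyTask, SafeBlock. First along the MRO is SafeBlock.

SafeBlock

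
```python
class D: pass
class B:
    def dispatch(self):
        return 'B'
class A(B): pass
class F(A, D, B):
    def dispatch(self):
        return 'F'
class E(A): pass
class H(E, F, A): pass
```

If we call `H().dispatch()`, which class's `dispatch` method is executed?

L[H] = H + merge(L[E], L[F], L[A], [E F A])
  take E:  [E A B object] + [F A D B object] + [A B object] + [E F A]
  take F:  [A B object] + [F A D B object] + [A B object] + [F A]
  take A:  [A B object] + [A D B object] + [A B object] + [A]
  take D:  [B object] + [D B object] + [B object]
  take B:  [B object] + [B object] + [B object]
  take object:  [object] + [object] + [object]
MRO: H E F A D B object
dispatch is defined in: B, F. First along the MRO is F.

F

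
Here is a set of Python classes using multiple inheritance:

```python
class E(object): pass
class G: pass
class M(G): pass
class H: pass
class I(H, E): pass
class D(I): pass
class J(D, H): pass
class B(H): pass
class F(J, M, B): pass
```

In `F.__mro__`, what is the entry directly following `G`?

L[F] = F + merge(L[J], L[M], L[B], [J M B])
  take J:  [J D I H E object] + [M G object] + [B H object] + [J M B]
  take D:  [D I H E object] + [M G object] + [B H object] + [M B]
  take I:  [I H E object] + [M G object] + [B H object] + [M B]
  take M:  [H E object] + [M G object] + [B H object] + [M B]
  take G:  [H E object] + [G object] + [B H object] + [B]
  take B:  [H E object] + [object] + [B H object] + [B]
  take H:  [H E object] + [object] + [H object]
  take E:  [E object] + [object] + [object]
  take object:  [object] + [object] + [object]
MRO: F J D I M G B H E object
G is at position 5; next is B.

B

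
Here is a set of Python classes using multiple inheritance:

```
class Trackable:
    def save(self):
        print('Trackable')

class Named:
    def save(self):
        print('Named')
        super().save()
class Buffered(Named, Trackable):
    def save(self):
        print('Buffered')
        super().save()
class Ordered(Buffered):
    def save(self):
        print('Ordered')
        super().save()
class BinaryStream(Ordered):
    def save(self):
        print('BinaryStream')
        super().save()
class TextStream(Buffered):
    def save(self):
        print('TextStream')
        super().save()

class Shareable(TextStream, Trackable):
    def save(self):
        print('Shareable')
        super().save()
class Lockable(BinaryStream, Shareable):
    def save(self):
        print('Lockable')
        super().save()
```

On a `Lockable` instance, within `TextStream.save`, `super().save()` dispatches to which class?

L[Lockable] = Lockable + merge(L[BinaryStream], L[Shareable], [BinaryStream Shareable])
  take BinaryStream:  [BinaryStream Ordered Buffered Named Trackable object] + [Shareable TextStream Buffered Named Trackable object] + [BinaryStream Shareable]
  take Ordered:  [Ordered Buffered Named Trackable object] + [Shareable TextStream Buffered Named Trackable object] + [Shareable]
  take Shareable:  [Buffered Named Trackable object] + [Shareable TextStream Buffered Named Trackable object] + [Shareable]
  take TextStream:  [Buffered Named Trackable object] + [TextStream Buffered Named Trackable object]
  take Buffered:  [Buffered Named Trackable object] + [Buffered Named Trackable object]
  take Named:  [Named Trackable object] + [Named Trackable object]
  take Trackable:  [Trackable object] + [Trackable object]
  take object:  [object] + [object]
MRO: Lockable BinaryStream Ordered Shareable TextStream Buffered Named Trackable object
super() in TextStream.save on a Lockable instance goes to the class after TextStream in Lockable's MRO: Buffered.

Buffered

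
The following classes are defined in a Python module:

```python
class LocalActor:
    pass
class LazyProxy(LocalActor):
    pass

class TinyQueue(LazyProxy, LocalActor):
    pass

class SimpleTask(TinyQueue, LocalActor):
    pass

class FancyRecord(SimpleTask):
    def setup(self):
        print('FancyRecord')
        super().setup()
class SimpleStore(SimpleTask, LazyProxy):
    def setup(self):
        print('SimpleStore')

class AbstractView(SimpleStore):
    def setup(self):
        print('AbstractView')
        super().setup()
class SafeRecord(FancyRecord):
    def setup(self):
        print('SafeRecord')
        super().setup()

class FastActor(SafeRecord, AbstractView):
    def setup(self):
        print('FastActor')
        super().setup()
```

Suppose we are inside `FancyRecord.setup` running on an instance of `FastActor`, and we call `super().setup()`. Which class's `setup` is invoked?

AbstractView

L[FastActor] = FastActor + merge(L[SafeRecord], L[AbstractView], [SafeRecord AbstractView])
  take SafeRecord:  [SafeRecord FancyRecord SimpleTask TinyQueue LazyProxy LocalActor object] + [AbstractView SimpleStore SimpleTask TinyQueue LazyProxy LocalActor object] + [SafeRecord AbstractView]
  take FancyRecord:  [FancyRecord SimpleTask TinyQueue LazyProxy LocalActor object] + [AbstractView SimpleStore SimpleTask TinyQueue LazyProxy LocalActor object] + [AbstractView]
  take AbstractView:  [SimpleTask TinyQueue LazyProxy LocalActor object] + [AbstractView SimpleStore SimpleTask TinyQueue LazyProxy LocalActor object] + [AbstractView]
  take SimpleStore:  [SimpleTask TinyQueue LazyProxy LocalActor object] + [SimpleStore SimpleTask TinyQueue LazyProxy LocalActor object]
  take SimpleTask:  [SimpleTask TinyQueue LazyProxy LocalActor object] + [SimpleTask TinyQueue LazyProxy LocalActor object]
  take TinyQueue:  [TinyQueue LazyProxy LocalActor object] + [TinyQueue LazyProxy LocalActor object]
  take LazyProxy:  [LazyProxy LocalActor object] + [LazyProxy LocalActor object]
  take LocalActor:  [LocalActor object] + [LocalActor object]
  take object:  [object] + [object]
MRO: FastActor SafeRecord FancyRecord AbstractView SimpleStore SimpleTask TinyQueue LazyProxy LocalActor object
super() in FancyRecord.setup on a FastActor instance goes to the class after FancyRecord in FastActor's MRO: AbstractView.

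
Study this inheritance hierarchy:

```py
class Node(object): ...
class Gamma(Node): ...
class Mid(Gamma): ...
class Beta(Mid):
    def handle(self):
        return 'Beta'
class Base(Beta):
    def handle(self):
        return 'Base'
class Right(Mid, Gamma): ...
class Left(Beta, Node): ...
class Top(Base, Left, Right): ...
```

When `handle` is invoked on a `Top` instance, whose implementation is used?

Base

L[Top] = Top + merge(L[Base], L[Left], L[Right], [Base Left Right])
  take Base:  [Base Beta Mid Gamma Node object] + [Left Beta Mid Gamma Node object] + [Right Mid Gamma Node object] + [Base Left Right]
  take Left:  [Beta Mid Gamma Node object] + [Left Beta Mid Gamma Node object] + [Right Mid Gamma Node object] + [Left Right]
  take Beta:  [Beta Mid Gamma Node object] + [Beta Mid Gamma Node object] + [Right Mid Gamma Node object] + [Right]
  take Right:  [Mid Gamma Node object] + [Mid Gamma Node object] + [Right Mid Gamma Node object] + [Right]
  take Mid:  [Mid Gamma Node object] + [Mid Gamma Node object] + [Mid Gamma Node object]
  take Gamma:  [Gamma Node object] + [Gamma Node object] + [Gamma Node object]
  take Node:  [Node object] + [Node object] + [Node object]
  take object:  [object] + [object] + [object]
MRO: Top Base Left Beta Right Mid Gamma Node object
handle is defined in: Base, Beta. First along the MRO is Base.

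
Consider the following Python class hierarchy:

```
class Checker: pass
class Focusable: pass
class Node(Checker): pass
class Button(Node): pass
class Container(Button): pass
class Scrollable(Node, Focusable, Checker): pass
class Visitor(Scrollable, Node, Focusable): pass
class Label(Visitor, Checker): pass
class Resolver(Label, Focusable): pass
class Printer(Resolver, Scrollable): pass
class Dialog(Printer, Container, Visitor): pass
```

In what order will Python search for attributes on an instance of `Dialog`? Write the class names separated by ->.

L[Dialog] = Dialog + merge(L[Printer], L[Container], L[Visitor], [Printer Container Visitor])
  take Printer:  [Printer Resolver Label Visitor Scrollable Node Focusable Checker object] + [Container Button Node Checker object] + [Visitor Scrollable Node Focusable Checker object] + [Printer Container Visitor]
  take Resolver:  [Resolver Label Visitor Scrollable Node Focusable Checker object] + [Container Button Node Checker object] + [Visitor Scrollable Node Focusable Checker object] + [Container Visitor]
  take Label:  [Label Visitor Scrollable Node Focusable Checker object] + [Container Button Node Checker object] + [Visitor Scrollable Node Focusable Checker object] + [Container Visitor]
  take Container:  [Visitor Scrollable Node Focusable Checker object] + [Container Button Node Checker object] + [Visitor Scrollable Node Focusable Checker object] + [Container Visitor]
  take Visitor:  [Visitor Scrollable Node Focusable Checker object] + [Button Node Checker object] + [Visitor Scrollable Node Focusable Checker object] + [Visitor]
  take Scrollable:  [Scrollable Node Focusable Checker object] + [Button Node Checker object] + [Scrollable Node Focusable Checker object]
  take Button:  [Node Focusable Checker object] + [Button Node Checker object] + [Node Focusable Checker object]
  take Node:  [Node Focusable Checker object] + [Node Checker object] + [Node Focusable Checker object]
  take Focusable:  [Focusable Checker object] + [Checker object] + [Focusable Checker object]
  take Checker:  [Checker object] + [Checker object] + [Checker object]
  take object:  [object] + [object] + [object]

Dialog -> Printer -> Resolver -> Label -> Container -> Visitor -> Scrollable -> Button -> Node -> Focusable -> Checker -> object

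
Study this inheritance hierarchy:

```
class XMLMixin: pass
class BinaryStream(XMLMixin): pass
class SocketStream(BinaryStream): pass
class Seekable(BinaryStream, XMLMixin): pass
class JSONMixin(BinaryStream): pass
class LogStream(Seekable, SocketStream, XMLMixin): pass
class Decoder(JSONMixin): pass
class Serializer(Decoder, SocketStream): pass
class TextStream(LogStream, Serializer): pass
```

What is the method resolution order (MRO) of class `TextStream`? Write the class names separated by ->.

TextStream -> LogStream -> Seekable -> Serializer -> Decoder -> JSONMixin -> SocketStream -> BinaryStream -> XMLMixin -> object

L[TextStream] = TextStream + merge(L[LogStream], L[Serializer], [LogStream Serializer])
  take LogStream:  [LogStream Seekable SocketStream BinaryStream XMLMixin object] + [Serializer Decoder JSONMixin SocketStream BinaryStream XMLMixin object] + [LogStream Serializer]
  take Seekable:  [Seekable SocketStream BinaryStream XMLMixin object] + [Serializer Decoder JSONMixin SocketStream BinaryStream XMLMixin object] + [Serializer]
  take Serializer:  [SocketStream BinaryStream XMLMixin object] + [Serializer Decoder JSONMixin SocketStream BinaryStream XMLMixin object] + [Serializer]
  take Decoder:  [SocketStream BinaryStream XMLMixin object] + [Decoder JSONMixin SocketStream BinaryStream XMLMixin object]
  take JSONMixin:  [SocketStream BinaryStream XMLMixin object] + [JSONMixin SocketStream BinaryStream XMLMixin object]
  take SocketStream:  [SocketStream BinaryStream XMLMixin object] + [SocketStream BinaryStream XMLMixin object]
  take BinaryStream:  [BinaryStream XMLMixin object] + [BinaryStream XMLMixin object]
  take XMLMixin:  [XMLMixin object] + [XMLMixin object]
  take object:  [object] + [object]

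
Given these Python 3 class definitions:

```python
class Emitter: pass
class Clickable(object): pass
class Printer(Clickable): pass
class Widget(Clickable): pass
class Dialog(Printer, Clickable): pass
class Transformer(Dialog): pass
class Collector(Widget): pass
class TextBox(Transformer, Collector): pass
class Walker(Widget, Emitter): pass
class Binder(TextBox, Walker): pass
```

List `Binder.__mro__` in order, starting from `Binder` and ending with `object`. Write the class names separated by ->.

L[Binder] = Binder + merge(L[TextBox], L[Walker], [TextBox Walker])
  take TextBox:  [TextBox Transformer Dialog Printer Collector Widget Clickable object] + [Walker Widget Clickable Emitter object] + [TextBox Walker]
  take Transformer:  [Transformer Dialog Printer Collector Widget Clickable object] + [Walker Widget Clickable Emitter object] + [Walker]
  take Dialog:  [Dialog Printer Collector Widget Clickable object] + [Walker Widget Clickable Emitter object] + [Walker]
  take Printer:  [Printer Collector Widget Clickable object] + [Walker Widget Clickable Emitter object] + [Walker]
  take Collector:  [Collector Widget Clickable object] + [Walker Widget Clickable Emitter object] + [Walker]
  take Walker:  [Widget Clickable object] + [Walker Widget Clickable Emitter object] + [Walker]
  take Widget:  [Widget Clickable object] + [Widget Clickable Emitter object]
  take Clickable:  [Clickable object] + [Clickable Emitter object]
  take Emitter:  [object] + [Emitter object]
  take object:  [object] + [object]

Binder -> TextBox -> Transformer -> Dialog -> Printer -> Collector -> Walker -> Widget -> Clickable -> Emitter -> object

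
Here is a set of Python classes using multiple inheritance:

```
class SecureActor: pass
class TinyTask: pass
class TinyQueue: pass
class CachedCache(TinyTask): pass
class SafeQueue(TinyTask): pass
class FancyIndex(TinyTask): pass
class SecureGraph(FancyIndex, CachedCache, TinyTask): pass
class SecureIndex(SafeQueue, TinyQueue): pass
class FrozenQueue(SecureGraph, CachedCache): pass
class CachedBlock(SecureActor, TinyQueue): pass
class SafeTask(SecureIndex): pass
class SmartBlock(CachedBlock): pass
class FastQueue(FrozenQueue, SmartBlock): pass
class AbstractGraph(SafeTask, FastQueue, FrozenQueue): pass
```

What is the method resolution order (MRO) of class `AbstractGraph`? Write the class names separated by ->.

L[AbstractGraph] = AbstractGraph + merge(L[SafeTask], L[FastQueue], L[FrozenQueue], [SafeTask FastQueue FrozenQueue])
  take SafeTask:  [SafeTask SecureIndex SafeQueue TinyTask TinyQueue object] + [FastQueue FrozenQueue SecureGraph FancyIndex CachedCache TinyTask SmartBlock CachedBlock SecureActor TinyQueue object] + [FrozenQueue SecureGraph FancyIndex CachedCache TinyTask object] + [SafeTask FastQueue FrozenQueue]
  take SecureIndex:  [SecureIndex SafeQueue TinyTask TinyQueue object] + [FastQueue FrozenQueue SecureGraph FancyIndex CachedCache TinyTask SmartBlock CachedBlock SecureActor TinyQueue object] + [FrozenQueue SecureGraph FancyIndex CachedCache TinyTask object] + [FastQueue FrozenQueue]
  take SafeQueue:  [SafeQueue TinyTask TinyQueue object] + [FastQueue FrozenQueue SecureGraph FancyIndex CachedCache TinyTask SmartBlock CachedBlock SecureActor TinyQueue object] + [FrozenQueue SecureGraph FancyIndex CachedCache TinyTask object] + [FastQueue FrozenQueue]
  take FastQueue:  [TinyTask TinyQueue object] + [FastQueue FrozenQueue SecureGraph FancyIndex CachedCache TinyTask SmartBlock CachedBlock SecureActor TinyQueue object] + [FrozenQueue SecureGraph FancyIndex CachedCache TinyTask object] + [FastQueue FrozenQueue]
  take FrozenQueue:  [TinyTask TinyQueue object] + [FrozenQueue SecureGraph FancyIndex CachedCache TinyTask SmartBlock CachedBlock SecureActor TinyQueue object] + [FrozenQueue SecureGraph FancyIndex CachedCache TinyTask object] + [FrozenQueue]
  take SecureGraph:  [TinyTask TinyQueue object] + [SecureGraph FancyIndex CachedCache TinyTask SmartBlock CachedBlock SecureActor TinyQueue object] + [SecureGraph FancyIndex CachedCache TinyTask object]
  take FancyIndex:  [TinyTask TinyQueue object] + [FancyIndex CachedCache TinyTask SmartBlock CachedBlock SecureActor TinyQueue object] + [FancyIndex CachedCache TinyTask object]
  take CachedCache:  [TinyTask TinyQueue object] + [CachedCache TinyTask SmartBlock CachedBlock SecureActor TinyQueue object] + [CachedCache TinyTask object]
  take TinyTask:  [TinyTask TinyQueue object] + [TinyTask SmartBlock CachedBlock SecureActor TinyQueue object] + [TinyTask object]
  take SmartBlock:  [TinyQueue object] + [SmartBlock CachedBlock SecureActor TinyQueue object] + [object]
  take CachedBlock:  [TinyQueue object] + [CachedBlock SecureActor TinyQueue object] + [object]
  take SecureActor:  [TinyQueue object] + [SecureActor TinyQueue object] + [object]
  take TinyQueue:  [TinyQueue object] + [TinyQueue object] + [object]
  take object:  [object] + [object] + [object]

AbstractGraph -> SafeTask -> SecureIndex -> SafeQueue -> FastQueue -> FrozenQueue -> SecureGraph -> FancyIndex -> CachedCache -> TinyTask -> SmartBlock -> CachedBlock -> SecureActor -> TinyQueue -> object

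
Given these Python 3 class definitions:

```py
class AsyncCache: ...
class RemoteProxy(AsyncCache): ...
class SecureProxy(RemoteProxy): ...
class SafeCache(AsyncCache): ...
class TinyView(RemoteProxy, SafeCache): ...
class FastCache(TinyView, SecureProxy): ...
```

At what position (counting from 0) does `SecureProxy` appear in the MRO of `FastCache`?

2

L[FastCache] = FastCache + merge(L[TinyView], L[SecureProxy], [TinyView SecureProxy])
  take TinyView:  [TinyView RemoteProxy SafeCache AsyncCache object] + [SecureProxy RemoteProxy AsyncCache object] + [TinyView SecureProxy]
  take SecureProxy:  [RemoteProxy SafeCache AsyncCache object] + [SecureProxy RemoteProxy AsyncCache object] + [SecureProxy]
  take RemoteProxy:  [RemoteProxy SafeCache AsyncCache object] + [RemoteProxy AsyncCache object]
  take SafeCache:  [SafeCache AsyncCache object] + [AsyncCache object]
  take AsyncCache:  [AsyncCache object] + [AsyncCache object]
  take object:  [object] + [object]
MRO: FastCache TinyView SecureProxy RemoteProxy SafeCache AsyncCache object
SecureProxy sits at index 2.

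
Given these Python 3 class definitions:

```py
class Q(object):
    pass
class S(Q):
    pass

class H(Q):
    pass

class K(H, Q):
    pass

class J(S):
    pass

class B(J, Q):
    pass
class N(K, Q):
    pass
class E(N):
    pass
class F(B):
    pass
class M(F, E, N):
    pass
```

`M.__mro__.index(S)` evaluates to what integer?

4

L[M] = M + merge(L[F], L[E], L[N], [F E N])
  take F:  [F B J S Q object] + [E N K H Q object] + [N K H Q object] + [F E N]
  take B:  [B J S Q object] + [E N K H Q object] + [N K H Q object] + [E N]
  take J:  [J S Q object] + [E N K H Q object] + [N K H Q object] + [E N]
  take S:  [S Q object] + [E N K H Q object] + [N K H Q object] + [E N]
  take E:  [Q object] + [E N K H Q object] + [N K H Q object] + [E N]
  take N:  [Q object] + [N K H Q object] + [N K H Q object] + [N]
  take K:  [Q object] + [K H Q object] + [K H Q object]
  take H:  [Q object] + [H Q object] + [H Q object]
  take Q:  [Q object] + [Q object] + [Q object]
  take object:  [object] + [object] + [object]
MRO: M F B J S E N K H Q object
S sits at index 4.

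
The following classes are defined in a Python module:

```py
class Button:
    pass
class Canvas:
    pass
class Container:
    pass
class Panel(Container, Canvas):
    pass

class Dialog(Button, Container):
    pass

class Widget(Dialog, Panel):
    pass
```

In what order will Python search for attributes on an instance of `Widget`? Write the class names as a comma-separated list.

Widget, Dialog, Button, Panel, Container, Canvas, object

L[Widget] = Widget + merge(L[Dialog], L[Panel], [Dialog Panel])
  take Dialog:  [Dialog Button Container object] + [Panel Container Canvas object] + [Dialog Panel]
  take Button:  [Button Container object] + [Panel Container Canvas object] + [Panel]
  take Panel:  [Container object] + [Panel Container Canvas object] + [Panel]
  take Container:  [Container object] + [Container Canvas object]
  take Canvas:  [object] + [Canvas object]
  take object:  [object] + [object]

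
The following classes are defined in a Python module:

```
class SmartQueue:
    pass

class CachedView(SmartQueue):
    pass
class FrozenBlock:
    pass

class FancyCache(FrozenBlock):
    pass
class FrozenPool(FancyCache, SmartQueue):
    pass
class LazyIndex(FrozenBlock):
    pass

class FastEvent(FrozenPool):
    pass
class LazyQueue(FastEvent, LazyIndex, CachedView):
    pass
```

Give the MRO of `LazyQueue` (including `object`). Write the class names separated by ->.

L[LazyQueue] = LazyQueue + merge(L[FastEvent], L[LazyIndex], L[CachedView], [FastEvent LazyIndex CachedView])
  take FastEvent:  [FastEvent FrozenPool FancyCache FrozenBlock SmartQueue object] + [LazyIndex FrozenBlock object] + [CachedView SmartQueue object] + [FastEvent LazyIndex CachedView]
  take FrozenPool:  [FrozenPool FancyCache FrozenBlock SmartQueue object] + [LazyIndex FrozenBlock object] + [CachedView SmartQueue object] + [LazyIndex CachedView]
  take FancyCache:  [FancyCache FrozenBlock SmartQueue object] + [LazyIndex FrozenBlock object] + [CachedView SmartQueue object] + [LazyIndex CachedView]
  take LazyIndex:  [FrozenBlock SmartQueue object] + [LazyIndex FrozenBlock object] + [CachedView SmartQueue object] + [LazyIndex CachedView]
  take FrozenBlock:  [FrozenBlock SmartQueue object] + [FrozenBlock object] + [CachedView SmartQueue object] + [CachedView]
  take CachedView:  [SmartQueue object] + [object] + [CachedView SmartQueue object] + [CachedView]
  take SmartQueue:  [SmartQueue object] + [object] + [SmartQueue object]
  take object:  [object] + [object] + [object]

LazyQueue -> FastEvent -> FrozenPool -> FancyCache -> LazyIndex -> FrozenBlock -> CachedView -> SmartQueue -> object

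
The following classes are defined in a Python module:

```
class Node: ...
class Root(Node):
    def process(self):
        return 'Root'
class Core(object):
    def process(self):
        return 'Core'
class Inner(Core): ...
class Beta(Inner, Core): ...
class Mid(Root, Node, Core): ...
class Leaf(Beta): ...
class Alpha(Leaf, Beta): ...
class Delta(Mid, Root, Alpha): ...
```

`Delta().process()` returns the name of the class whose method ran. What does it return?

L[Delta] = Delta + merge(L[Mid], L[Root], L[Alpha], [Mid Root Alpha])
  take Mid:  [Mid Root Node Core object] + [Root Node object] + [Alpha Leaf Beta Inner Core object] + [Mid Root Alpha]
  take Root:  [Root Node Core object] + [Root Node object] + [Alpha Leaf Beta Inner Core object] + [Root Alpha]
  take Node:  [Node Core object] + [Node object] + [Alpha Leaf Beta Inner Core object] + [Alpha]
  take Alpha:  [Core object] + [object] + [Alpha Leaf Beta Inner Core object] + [Alpha]
  take Leaf:  [Core object] + [object] + [Leaf Beta Inner Core object]
  take Beta:  [Core object] + [object] + [Beta Inner Core object]
  take Inner:  [Core object] + [object] + [Inner Core object]
  take Core:  [Core object] + [object] + [Core object]
  take object:  [object] + [object] + [object]
MRO: Delta Mid Root Node Alpha Leaf Beta Inner Core object
process is defined in: Core, Root. First along the MRO is Root.

Root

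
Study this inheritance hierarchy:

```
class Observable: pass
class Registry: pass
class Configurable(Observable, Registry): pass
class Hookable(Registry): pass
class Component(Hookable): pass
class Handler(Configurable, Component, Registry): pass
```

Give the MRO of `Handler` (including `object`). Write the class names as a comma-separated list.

Handler, Configurable, Observable, Component, Hookable, Registry, object

L[Handler] = Handler + merge(L[Configurable], L[Component], L[Registry], [Configurable Component Registry])
  take Configurable:  [Configurable Observable Registry object] + [Component Hookable Registry object] + [Registry object] + [Configurable Component Registry]
  take Observable:  [Observable Registry object] + [Component Hookable Registry object] + [Registry object] + [Component Registry]
  take Component:  [Registry object] + [Component Hookable Registry object] + [Registry object] + [Component Registry]
  take Hookable:  [Registry object] + [Hookable Registry object] + [Registry object] + [Registry]
  take Registry:  [Registry object] + [Registry object] + [Registry object] + [Registry]
  take object:  [object] + [object] + [object]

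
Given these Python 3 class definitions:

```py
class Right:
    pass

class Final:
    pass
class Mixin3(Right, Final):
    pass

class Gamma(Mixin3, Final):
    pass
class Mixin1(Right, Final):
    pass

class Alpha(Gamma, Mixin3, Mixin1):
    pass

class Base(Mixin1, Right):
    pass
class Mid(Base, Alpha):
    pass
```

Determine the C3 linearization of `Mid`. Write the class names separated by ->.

Mid -> Base -> Alpha -> Gamma -> Mixin3 -> Mixin1 -> Right -> Final -> object

L[Mid] = Mid + merge(L[Base], L[Alpha], [Base Alpha])
  take Base:  [Base Mixin1 Right Final object] + [Alpha Gamma Mixin3 Mixin1 Right Final object] + [Base Alpha]
  take Alpha:  [Mixin1 Right Final object] + [Alpha Gamma Mixin3 Mixin1 Right Final object] + [Alpha]
  take Gamma:  [Mixin1 Right Final object] + [Gamma Mixin3 Mixin1 Right Final object]
  take Mixin3:  [Mixin1 Right Final object] + [Mixin3 Mixin1 Right Final object]
  take Mixin1:  [Mixin1 Right Final object] + [Mixin1 Right Final object]
  take Right:  [Right Final object] + [Right Final object]
  take Final:  [Final object] + [Final object]
  take object:  [object] + [object]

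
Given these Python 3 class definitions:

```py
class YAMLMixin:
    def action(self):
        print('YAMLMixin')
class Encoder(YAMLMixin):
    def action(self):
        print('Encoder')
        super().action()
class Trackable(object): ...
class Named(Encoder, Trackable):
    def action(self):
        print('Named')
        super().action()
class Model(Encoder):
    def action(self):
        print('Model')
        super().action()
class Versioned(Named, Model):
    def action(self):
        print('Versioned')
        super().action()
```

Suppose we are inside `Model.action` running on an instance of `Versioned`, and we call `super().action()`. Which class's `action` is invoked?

L[Versioned] = Versioned + merge(L[Named], L[Model], [Named Model])
  take Named:  [Named Encoder YAMLMixin Trackable object] + [Model Encoder YAMLMixin object] + [Named Model]
  take Model:  [Encoder YAMLMixin Trackable object] + [Model Encoder YAMLMixin object] + [Model]
  take Encoder:  [Encoder YAMLMixin Trackable object] + [Encoder YAMLMixin object]
  take YAMLMixin:  [YAMLMixin Trackable object] + [YAMLMixin object]
  take Trackable:  [Trackable object] + [object]
  take object:  [object] + [object]
MRO: Versioned Named Model Encoder YAMLMixin Trackable object
super() in Model.action on a Versioned instance goes to the class after Model in Versioned's MRO: Encoder.

Encoder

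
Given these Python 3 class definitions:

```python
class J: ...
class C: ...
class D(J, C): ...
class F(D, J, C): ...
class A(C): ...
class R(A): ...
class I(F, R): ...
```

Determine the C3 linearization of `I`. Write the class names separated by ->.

I -> F -> D -> J -> R -> A -> C -> object

L[I] = I + merge(L[F], L[R], [F R])
  take F:  [F D J C object] + [R A C object] + [F R]
  take D:  [D J C object] + [R A C object] + [R]
  take J:  [J C object] + [R A C object] + [R]
  take R:  [C object] + [R A C object] + [R]
  take A:  [C object] + [A C object]
  take C:  [C object] + [C object]
  take object:  [object] + [object]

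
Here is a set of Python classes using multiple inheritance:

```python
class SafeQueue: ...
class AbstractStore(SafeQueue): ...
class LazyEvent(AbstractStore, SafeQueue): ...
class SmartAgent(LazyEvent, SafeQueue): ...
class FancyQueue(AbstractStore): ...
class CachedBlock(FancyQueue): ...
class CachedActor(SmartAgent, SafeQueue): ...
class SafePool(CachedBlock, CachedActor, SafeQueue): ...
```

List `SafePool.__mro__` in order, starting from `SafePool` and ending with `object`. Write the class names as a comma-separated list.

SafePool, CachedBlock, FancyQueue, CachedActor, SmartAgent, LazyEvent, AbstractStore, SafeQueue, object

L[SafePool] = SafePool + merge(L[CachedBlock], L[CachedActor], L[SafeQueue], [CachedBlock CachedActor SafeQueue])
  take CachedBlock:  [CachedBlock FancyQueue AbstractStore SafeQueue object] + [CachedActor SmartAgent LazyEvent AbstractStore SafeQueue object] + [SafeQueue object] + [CachedBlock CachedActor SafeQueue]
  take FancyQueue:  [FancyQueue AbstractStore SafeQueue object] + [CachedActor SmartAgent LazyEvent AbstractStore SafeQueue object] + [SafeQueue object] + [CachedActor SafeQueue]
  take CachedActor:  [AbstractStore SafeQueue object] + [CachedActor SmartAgent LazyEvent AbstractStore SafeQueue object] + [SafeQueue object] + [CachedActor SafeQueue]
  take SmartAgent:  [AbstractStore SafeQueue object] + [SmartAgent LazyEvent AbstractStore SafeQueue object] + [SafeQueue object] + [SafeQueue]
  take LazyEvent:  [AbstractStore SafeQueue object] + [LazyEvent AbstractStore SafeQueue object] + [SafeQueue object] + [SafeQueue]
  take AbstractStore:  [AbstractStore SafeQueue object] + [AbstractStore SafeQueue object] + [SafeQueue object] + [SafeQueue]
  take SafeQueue:  [SafeQueue object] + [SafeQueue object] + [SafeQueue object] + [SafeQueue]
  take object:  [object] + [object] + [object]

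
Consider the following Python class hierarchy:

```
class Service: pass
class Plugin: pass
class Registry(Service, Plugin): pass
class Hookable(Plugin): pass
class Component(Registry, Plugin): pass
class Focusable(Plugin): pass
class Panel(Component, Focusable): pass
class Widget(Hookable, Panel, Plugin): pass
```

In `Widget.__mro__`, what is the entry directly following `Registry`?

Service

L[Widget] = Widget + merge(L[Hookable], L[Panel], L[Plugin], [Hookable Panel Plugin])
  take Hookable:  [Hookable Plugin object] + [Panel Component Registry Service Focusable Plugin object] + [Plugin object] + [Hookable Panel Plugin]
  take Panel:  [Plugin object] + [Panel Component Registry Service Focusable Plugin object] + [Plugin object] + [Panel Plugin]
  take Component:  [Plugin object] + [Component Registry Service Focusable Plugin object] + [Plugin object] + [Plugin]
  take Registry:  [Plugin object] + [Registry Service Focusable Plugin object] + [Plugin object] + [Plugin]
  take Service:  [Plugin object] + [Service Focusable Plugin object] + [Plugin object] + [Plugin]
  take Focusable:  [Plugin object] + [Focusable Plugin object] + [Plugin object] + [Plugin]
  take Plugin:  [Plugin object] + [Plugin object] + [Plugin object] + [Plugin]
  take object:  [object] + [object] + [object]
MRO: Widget Hookable Panel Component Registry Service Focusable Plugin object
Registry is at position 4; next is Service.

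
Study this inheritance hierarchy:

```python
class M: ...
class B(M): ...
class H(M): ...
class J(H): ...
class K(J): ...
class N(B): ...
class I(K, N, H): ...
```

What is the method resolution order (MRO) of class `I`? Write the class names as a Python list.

[I, K, J, N, H, B, M, object]

L[I] = I + merge(L[K], L[N], L[H], [K N H])
  take K:  [K J H M object] + [N B M object] + [H M object] + [K N H]
  take J:  [J H M object] + [N B M object] + [H M object] + [N H]
  take N:  [H M object] + [N B M object] + [H M object] + [N H]
  take H:  [H M object] + [B M object] + [H M object] + [H]
  take B:  [M object] + [B M object] + [M object]
  take M:  [M object] + [M object] + [M object]
  take object:  [object] + [object] + [object]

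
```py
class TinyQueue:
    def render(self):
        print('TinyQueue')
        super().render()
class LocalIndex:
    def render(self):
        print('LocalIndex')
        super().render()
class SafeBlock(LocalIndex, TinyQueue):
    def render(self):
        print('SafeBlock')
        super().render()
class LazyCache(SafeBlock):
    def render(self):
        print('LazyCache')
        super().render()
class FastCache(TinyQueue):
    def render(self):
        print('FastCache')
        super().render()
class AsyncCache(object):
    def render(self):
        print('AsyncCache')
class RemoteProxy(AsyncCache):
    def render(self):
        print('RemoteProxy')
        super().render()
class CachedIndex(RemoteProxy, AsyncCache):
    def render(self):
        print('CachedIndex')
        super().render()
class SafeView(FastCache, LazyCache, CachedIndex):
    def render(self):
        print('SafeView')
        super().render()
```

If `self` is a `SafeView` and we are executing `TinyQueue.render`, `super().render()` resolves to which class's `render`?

L[SafeView] = SafeView + merge(L[FastCache], L[LazyCache], L[CachedIndex], [FastCache LazyCache CachedIndex])
  take FastCache:  [FastCache TinyQueue object] + [LazyCache SafeBlock LocalIndex TinyQueue object] + [CachedIndex RemoteProxy AsyncCache object] + [FastCache LazyCache CachedIndex]
  take LazyCache:  [TinyQueue object] + [LazyCache SafeBlock LocalIndex TinyQueue object] + [CachedIndex RemoteProxy AsyncCache object] + [LazyCache CachedIndex]
  take SafeBlock:  [TinyQueue object] + [SafeBlock LocalIndex TinyQueue object] + [CachedIndex RemoteProxy AsyncCache object] + [CachedIndex]
  take LocalIndex:  [TinyQueue object] + [LocalIndex TinyQueue object] + [CachedIndex RemoteProxy AsyncCache object] + [CachedIndex]
  take TinyQueue:  [TinyQueue object] + [TinyQueue object] + [CachedIndex RemoteProxy AsyncCache object] + [CachedIndex]
  take CachedIndex:  [object] + [object] + [CachedIndex RemoteProxy AsyncCache object] + [CachedIndex]
  take RemoteProxy:  [object] + [object] + [RemoteProxy AsyncCache object]
  take AsyncCache:  [object] + [object] + [AsyncCache object]
  take object:  [object] + [object] + [object]
MRO: SafeView FastCache LazyCache SafeBlock LocalIndex TinyQueue CachedIndex RemoteProxy AsyncCache object
super() in TinyQueue.render on a SafeView instance goes to the class after TinyQueue in SafeView's MRO: CachedIndex.

CachedIndex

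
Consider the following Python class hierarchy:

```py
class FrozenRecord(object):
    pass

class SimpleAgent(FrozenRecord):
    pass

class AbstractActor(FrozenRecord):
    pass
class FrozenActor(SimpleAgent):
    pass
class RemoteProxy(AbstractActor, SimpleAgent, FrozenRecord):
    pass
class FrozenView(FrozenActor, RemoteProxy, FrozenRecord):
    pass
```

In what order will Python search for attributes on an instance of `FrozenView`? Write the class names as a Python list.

[FrozenView, FrozenActor, RemoteProxy, AbstractActor, SimpleAgent, FrozenRecord, object]

L[FrozenView] = FrozenView + merge(L[FrozenActor], L[RemoteProxy], L[FrozenRecord], [FrozenActor RemoteProxy FrozenRecord])
  take FrozenActor:  [FrozenActor SimpleAgent FrozenRecord object] + [RemoteProxy AbstractActor SimpleAgent FrozenRecord object] + [FrozenRecord object] + [FrozenActor RemoteProxy FrozenRecord]
  take RemoteProxy:  [SimpleAgent FrozenRecord object] + [RemoteProxy AbstractActor SimpleAgent FrozenRecord object] + [FrozenRecord object] + [RemoteProxy FrozenRecord]
  take AbstractActor:  [SimpleAgent FrozenRecord object] + [AbstractActor SimpleAgent FrozenRecord object] + [FrozenRecord object] + [FrozenRecord]
  take SimpleAgent:  [SimpleAgent FrozenRecord object] + [SimpleAgent FrozenRecord object] + [FrozenRecord object] + [FrozenRecord]
  take FrozenRecord:  [FrozenRecord object] + [FrozenRecord object] + [FrozenRecord object] + [FrozenRecord]
  take object:  [object] + [object] + [object]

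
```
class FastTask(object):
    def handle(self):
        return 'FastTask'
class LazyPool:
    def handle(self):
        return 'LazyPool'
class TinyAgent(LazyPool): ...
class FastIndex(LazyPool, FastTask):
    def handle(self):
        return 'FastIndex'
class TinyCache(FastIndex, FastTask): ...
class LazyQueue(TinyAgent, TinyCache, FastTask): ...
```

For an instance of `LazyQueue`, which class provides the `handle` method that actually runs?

FastIndex

L[LazyQueue] = LazyQueue + merge(L[TinyAgent], L[TinyCache], L[FastTask], [TinyAgent TinyCache FastTask])
  take TinyAgent:  [TinyAgent LazyPool object] + [TinyCache FastIndex LazyPool FastTask object] + [FastTask object] + [TinyAgent TinyCache FastTask]
  take TinyCache:  [LazyPool object] + [TinyCache FastIndex LazyPool FastTask object] + [FastTask object] + [TinyCache FastTask]
  take FastIndex:  [LazyPool object] + [FastIndex LazyPool FastTask object] + [FastTask object] + [FastTask]
  take LazyPool:  [LazyPool object] + [LazyPool FastTask object] + [FastTask object] + [FastTask]
  take FastTask:  [object] + [FastTask object] + [FastTask object] + [FastTask]
  take object:  [object] + [object] + [object]
MRO: LazyQueue TinyAgent TinyCache FastIndex LazyPool FastTask object
handle is defined in: FastIndex, FastTask, LazyPool. First along the MRO is FastIndex.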